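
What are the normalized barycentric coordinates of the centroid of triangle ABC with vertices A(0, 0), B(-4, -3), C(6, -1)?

The centroid is the average of the vertices, so each weight is 1/3.

(1/3, 1/3, 1/3)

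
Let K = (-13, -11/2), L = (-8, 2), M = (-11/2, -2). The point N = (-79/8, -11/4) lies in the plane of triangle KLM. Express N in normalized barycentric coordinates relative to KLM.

Signed area of the reference triangle: [KLM] = ½·((-13)·(2−(-2)) + (-8)·(-2−(-11/2)) + (-11/2)·(-11/2−2)) = ½·(-52 − 28 + 165/4) = -155/8.
[NLM] = ½·((-79/8)·(2−(-2)) + (-8)·(-2−(-11/4)) + (-11/2)·(-11/4−2)) = ½·(-79/2 − 6 + 209/8) = -155/16, so the K-coordinate is (-155/16)/(-155/8) = 1/2.
[KNM] = ½·((-13)·(-11/4−(-2)) + (-79/8)·(-2−(-11/2)) + (-11/2)·(-11/2−(-11/4))) = ½·(39/4 − 553/16 + 121/8) = -155/32, so the L-coordinate is 1/4.
[KLN] = ½·((-13)·(2−(-11/4)) + (-8)·(-11/4−(-11/2)) + (-79/8)·(-11/2−2)) = ½·(-247/4 − 22 + 1185/16) = -155/32, so the M-coordinate is 1/4.

(1/2, 1/4, 1/4)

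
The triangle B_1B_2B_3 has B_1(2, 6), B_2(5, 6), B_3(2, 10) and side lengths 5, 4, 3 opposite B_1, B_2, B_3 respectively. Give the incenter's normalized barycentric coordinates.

(5/12, 1/3, 1/4)

The incenter has barycentric coordinates proportional to the opposite side lengths: (5 : 4 : 3).
Normalizing by 5+4+3 = 12 gives (5/12, 1/3, 1/4).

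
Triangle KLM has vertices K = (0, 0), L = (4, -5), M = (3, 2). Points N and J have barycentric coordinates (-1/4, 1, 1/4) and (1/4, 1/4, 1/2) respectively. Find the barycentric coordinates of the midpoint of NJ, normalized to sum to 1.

(0, 5/8, 3/8)

Since both coordinate triples sum to 1, the midpoint's barycentrics are the componentwise average.
(-1/4+1/4)/2 = 0; similarly 5/8 and 3/8.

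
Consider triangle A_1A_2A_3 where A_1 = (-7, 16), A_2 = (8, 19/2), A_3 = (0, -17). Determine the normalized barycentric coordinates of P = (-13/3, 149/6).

(1, 1/3, -1/3)

Signed area of the reference triangle: [A_1A_2A_3] = ½·((-7)·(19/2−(-17)) + 8·(-17−16) + 0·(16−(19/2))) = ½·(-371/2 − 264 + 0) = -899/4.
[PA_2A_3] = ½·((-13/3)·(19/2−(-17)) + 8·(-17−(149/6)) + 0·(149/6−(19/2))) = ½·(-689/6 − 1004/3 + 0) = -899/4, so the A_1-coordinate is (-899/4)/(-899/4) = 1.
[A_1PA_3] = ½·((-7)·(149/6−(-17)) + (-13/3)·(-17−16) + 0·(16−(149/6))) = ½·(-1757/6 + 143 + 0) = -899/12, so the A_2-coordinate is 1/3.
[A_1A_2P] = ½·((-7)·(19/2−(149/6)) + 8·(149/6−16) + (-13/3)·(16−(19/2))) = ½·(322/3 + 212/3 − 169/6) = 899/12, so the A_3-coordinate is -1/3.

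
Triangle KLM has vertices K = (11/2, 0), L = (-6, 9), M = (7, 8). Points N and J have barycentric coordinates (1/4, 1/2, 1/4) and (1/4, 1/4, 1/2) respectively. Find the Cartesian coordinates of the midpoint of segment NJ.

(7/4, 51/8)

Barycentric coordinates of the midpoint are the average: (1/4, 3/8, 3/8).
Converting: (1/4)·K + (3/8)·L + (3/8)·M = (7/4, 51/8).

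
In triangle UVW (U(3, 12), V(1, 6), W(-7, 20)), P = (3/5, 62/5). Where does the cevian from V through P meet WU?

(1/2, 14)

Barycentric coordinates of P with respect to UVW: (3/5, 1/5, 1/5).
On side WU the V-coordinate is zero; dropping P's V-weight 1/5 and renormalizing the remaining 1/5 : 3/5 gives weights 1/4, 3/4 on W, U.
Q = (1/4)·(-7, 20) + (3/4)·(3, 12) = (1/2, 14).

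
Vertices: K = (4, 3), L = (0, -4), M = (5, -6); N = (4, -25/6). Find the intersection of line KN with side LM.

(4, -28/5)

Barycentric coordinates of N with respect to KLM: (1/6, 1/6, 2/3).
On side LM the K-coordinate is zero; dropping N's K-weight 1/6 and renormalizing the remaining 1/6 : 2/3 gives weights 1/5, 4/5 on L, M.
J = (1/5)·(0, -4) + (4/5)·(5, -6) = (4, -28/5).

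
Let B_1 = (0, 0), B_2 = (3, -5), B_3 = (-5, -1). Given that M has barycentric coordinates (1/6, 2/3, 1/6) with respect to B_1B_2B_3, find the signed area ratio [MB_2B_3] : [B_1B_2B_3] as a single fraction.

The signed ratio [MB_2B_3]/[B_1B_2B_3] equals the barycentric coordinate of M at vertex B_1, which is 1/6.

1/6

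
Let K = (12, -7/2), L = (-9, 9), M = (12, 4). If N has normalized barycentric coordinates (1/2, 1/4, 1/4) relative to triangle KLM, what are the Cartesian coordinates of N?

N = (1/2)·K + (1/4)·L + (1/4)·M.
x-coordinate: (1/2)·12 + (1/4)·(-9) + (1/4)·12 = 27/4.
y-coordinate: (1/2)·(-7/2) + (1/4)·9 + (1/4)·4 = 3/2.

(27/4, 3/2)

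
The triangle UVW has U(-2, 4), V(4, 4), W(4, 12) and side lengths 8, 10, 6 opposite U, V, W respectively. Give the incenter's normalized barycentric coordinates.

The incenter has barycentric coordinates proportional to the opposite side lengths: (8 : 10 : 6).
Normalizing by 8+10+6 = 24 gives (1/3, 5/12, 1/4).

(1/3, 5/12, 1/4)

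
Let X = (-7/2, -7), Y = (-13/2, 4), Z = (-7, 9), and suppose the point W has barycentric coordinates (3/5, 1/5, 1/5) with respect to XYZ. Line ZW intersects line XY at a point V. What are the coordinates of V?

Line ZW meets XY where the Z-coordinate vanishes; zeroing W's Z-weight and renormalizing leaves X, Y-weights 3/5 : 1/5 → (3/4, 1/4).
So V = (3/4)·X + (1/4)·Y = (-17/4, -17/4).

(-17/4, -17/4)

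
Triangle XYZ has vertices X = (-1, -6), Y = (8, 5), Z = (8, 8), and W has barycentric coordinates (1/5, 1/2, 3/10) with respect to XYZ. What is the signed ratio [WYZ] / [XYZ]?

The signed ratio [WYZ]/[XYZ] equals the barycentric coordinate of W at vertex X, which is 1/5.

1/5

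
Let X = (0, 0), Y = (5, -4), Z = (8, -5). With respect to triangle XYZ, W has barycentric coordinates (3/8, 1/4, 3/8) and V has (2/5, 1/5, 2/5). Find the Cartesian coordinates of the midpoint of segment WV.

Barycentric coordinates of the midpoint are the average: (31/80, 9/40, 31/80).
Converting: (31/80)·X + (9/40)·Y + (31/80)·Z = (169/40, -227/80).

(169/40, -227/80)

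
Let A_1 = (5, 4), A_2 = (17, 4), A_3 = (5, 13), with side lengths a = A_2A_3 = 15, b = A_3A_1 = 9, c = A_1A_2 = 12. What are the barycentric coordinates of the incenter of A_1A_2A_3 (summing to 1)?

The incenter has barycentric coordinates proportional to the opposite side lengths: (15 : 9 : 12).
Normalizing by 15+9+12 = 36 gives (5/12, 1/4, 1/3).

(5/12, 1/4, 1/3)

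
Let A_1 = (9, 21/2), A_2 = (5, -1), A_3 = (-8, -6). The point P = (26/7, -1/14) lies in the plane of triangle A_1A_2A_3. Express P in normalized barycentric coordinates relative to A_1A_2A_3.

(1/7, 5/7, 1/7)

Signed area of the reference triangle: [A_1A_2A_3] = ½·(9·(-1−(-6)) + 5·(-6−(21/2)) + (-8)·(21/2−(-1))) = ½·(45 − 165/2 − 92) = -259/4.
[PA_2A_3] = ½·((26/7)·(-1−(-6)) + 5·(-6−(-1/14)) + (-8)·(-1/14−(-1))) = ½·(130/7 − 415/14 − 52/7) = -37/4, so the A_1-coordinate is (-37/4)/(-259/4) = 1/7.
[A_1PA_3] = ½·(9·(-1/14−(-6)) + (26/7)·(-6−(21/2)) + (-8)·(21/2−(-1/14))) = ½·(747/14 − 429/7 − 592/7) = -185/4, so the A_2-coordinate is 5/7.
[A_1A_2P] = ½·(9·(-1−(-1/14)) + 5·(-1/14−(21/2)) + (26/7)·(21/2−(-1))) = ½·(-117/14 − 370/7 + 299/7) = -37/4, so the A_3-coordinate is 1/7.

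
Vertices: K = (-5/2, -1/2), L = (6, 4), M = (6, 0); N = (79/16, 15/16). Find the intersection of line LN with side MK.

Barycentric coordinates of N with respect to KLM: (1/8, 1/4, 5/8).
On side MK the L-coordinate is zero; dropping N's L-weight 1/4 and renormalizing the remaining 5/8 : 1/8 gives weights 5/6, 1/6 on M, K.
J = (5/6)·(6, 0) + (1/6)·(-5/2, -1/2) = (55/12, -1/12).

(55/12, -1/12)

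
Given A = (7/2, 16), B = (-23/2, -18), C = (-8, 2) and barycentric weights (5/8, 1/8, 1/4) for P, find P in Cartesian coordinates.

P = (5/8)·A + (1/8)·B + (1/4)·C.
x-coordinate: (5/8)·(7/2) + (1/8)·(-23/2) + (1/4)·(-8) = -5/4.
y-coordinate: (5/8)·16 + (1/8)·(-18) + (1/4)·2 = 33/4.

(-5/4, 33/4)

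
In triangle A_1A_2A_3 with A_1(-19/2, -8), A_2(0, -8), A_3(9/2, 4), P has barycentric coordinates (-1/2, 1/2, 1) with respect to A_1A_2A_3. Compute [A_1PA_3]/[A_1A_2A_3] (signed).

The signed ratio [A_1PA_3]/[A_1A_2A_3] equals the barycentric coordinate of P at vertex A_2, which is 1/2.

1/2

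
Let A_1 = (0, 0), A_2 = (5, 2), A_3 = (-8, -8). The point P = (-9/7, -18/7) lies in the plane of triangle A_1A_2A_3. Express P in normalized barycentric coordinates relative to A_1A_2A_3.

Signed area of the reference triangle: [A_1A_2A_3] = ½·(0·(2−(-8)) + 5·(-8−0) + (-8)·(0−2)) = ½·(0 − 40 + 16) = -12.
[PA_2A_3] = ½·((-9/7)·(2−(-8)) + 5·(-8−(-18/7)) + (-8)·(-18/7−2)) = ½·(-90/7 − 190/7 + 256/7) = -12/7, so the A_1-coordinate is (-12/7)/(-12) = 1/7.
[A_1PA_3] = ½·(0·(-18/7−(-8)) + (-9/7)·(-8−0) + (-8)·(0−(-18/7))) = ½·(0 + 72/7 − 144/7) = -36/7, so the A_2-coordinate is 3/7.
[A_1A_2P] = ½·(0·(2−(-18/7)) + 5·(-18/7−0) + (-9/7)·(0−2)) = ½·(0 − 90/7 + 18/7) = -36/7, so the A_3-coordinate is 3/7.

(1/7, 3/7, 3/7)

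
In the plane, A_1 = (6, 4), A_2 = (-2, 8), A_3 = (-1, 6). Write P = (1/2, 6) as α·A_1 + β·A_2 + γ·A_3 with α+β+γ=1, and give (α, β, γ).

(1/4, 1/4, 1/2)

Signed area of the reference triangle: [A_1A_2A_3] = ½·(6·(8−6) + (-2)·(6−4) + (-1)·(4−8)) = ½·(12 − 4 + 4) = 6.
[PA_2A_3] = ½·((1/2)·(8−6) + (-2)·(6−6) + (-1)·(6−8)) = ½·(1 + 0 + 2) = 3/2, so the A_1-coordinate is (3/2)/6 = 1/4.
[A_1PA_3] = ½·(6·(6−6) + (1/2)·(6−4) + (-1)·(4−6)) = ½·(0 + 1 + 2) = 3/2, so the A_2-coordinate is 1/4.
[A_1A_2P] = ½·(6·(8−6) + (-2)·(6−4) + (1/2)·(4−8)) = ½·(12 − 4 − 2) = 3, so the A_3-coordinate is 1/2.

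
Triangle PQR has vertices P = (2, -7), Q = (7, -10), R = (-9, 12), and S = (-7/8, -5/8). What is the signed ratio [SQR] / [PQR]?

[PQR] = ½·(2·(-10−12) + 7·(12−(-7)) + (-9)·(-7−(-10))) = ½·(-44 + 133 − 27) = 31.
[SQR] = ½·((-7/8)·(-10−12) + 7·(12−(-5/8)) + (-9)·(-5/8−(-10))) = ½·(77/4 + 707/8 − 675/8) = 93/8, so the ratio is (93/8)/31 = 3/8.

3/8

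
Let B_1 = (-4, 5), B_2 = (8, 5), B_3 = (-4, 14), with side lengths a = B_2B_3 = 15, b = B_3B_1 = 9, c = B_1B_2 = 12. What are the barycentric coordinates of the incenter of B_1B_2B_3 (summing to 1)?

The incenter has barycentric coordinates proportional to the opposite side lengths: (15 : 9 : 12).
Normalizing by 15+9+12 = 36 gives (5/12, 1/4, 1/3).

(5/12, 1/4, 1/3)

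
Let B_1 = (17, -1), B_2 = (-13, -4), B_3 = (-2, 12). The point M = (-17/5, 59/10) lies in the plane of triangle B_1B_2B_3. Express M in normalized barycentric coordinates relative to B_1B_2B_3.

Signed area of the reference triangle: [B_1B_2B_3] = ½·(17·(-4−12) + (-13)·(12−(-1)) + (-2)·(-1−(-4))) = ½·(-272 − 169 − 6) = -447/2.
[MB_2B_3] = ½·((-17/5)·(-4−12) + (-13)·(12−(59/10)) + (-2)·(59/10−(-4))) = ½·(272/5 − 793/10 − 99/5) = -447/20, so the B_1-coordinate is (-447/20)/(-447/2) = 1/10.
[B_1MB_3] = ½·(17·(59/10−12) + (-17/5)·(12−(-1)) + (-2)·(-1−(59/10))) = ½·(-1037/10 − 221/5 + 69/5) = -1341/20, so the B_2-coordinate is 3/10.
[B_1B_2M] = ½·(17·(-4−(59/10)) + (-13)·(59/10−(-1)) + (-17/5)·(-1−(-4))) = ½·(-1683/10 − 897/10 − 51/5) = -1341/10, so the B_3-coordinate is 3/5.

(1/10, 3/10, 3/5)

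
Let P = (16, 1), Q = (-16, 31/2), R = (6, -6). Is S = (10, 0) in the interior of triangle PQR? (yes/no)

Barycentric coordinates of S: (218/369, 32/369, 119/369).
The three coordinates are positive, positive, positive; a point is interior exactly when all three are positive.

yes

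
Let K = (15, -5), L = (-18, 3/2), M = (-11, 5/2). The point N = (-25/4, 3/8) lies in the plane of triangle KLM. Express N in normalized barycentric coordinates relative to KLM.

(1/4, 1/4, 1/2)

Signed area of the reference triangle: [KLM] = ½·(15·(3/2−(5/2)) + (-18)·(5/2−(-5)) + (-11)·(-5−(3/2))) = ½·(-15 − 135 + 143/2) = -157/4.
[NLM] = ½·((-25/4)·(3/2−(5/2)) + (-18)·(5/2−(3/8)) + (-11)·(3/8−(3/2))) = ½·(25/4 − 153/4 + 99/8) = -157/16, so the K-coordinate is (-157/16)/(-157/4) = 1/4.
[KNM] = ½·(15·(3/8−(5/2)) + (-25/4)·(5/2−(-5)) + (-11)·(-5−(3/8))) = ½·(-255/8 − 375/8 + 473/8) = -157/16, so the L-coordinate is 1/4.
[KLN] = ½·(15·(3/2−(3/8)) + (-18)·(3/8−(-5)) + (-25/4)·(-5−(3/2))) = ½·(135/8 − 387/4 + 325/8) = -157/8, so the M-coordinate is 1/2.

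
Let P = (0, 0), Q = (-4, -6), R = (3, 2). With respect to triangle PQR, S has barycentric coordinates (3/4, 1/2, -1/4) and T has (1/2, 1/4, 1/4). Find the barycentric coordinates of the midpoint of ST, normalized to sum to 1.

Since both coordinate triples sum to 1, the midpoint's barycentrics are the componentwise average.
(3/4+1/2)/2 = 5/8; similarly 3/8 and 0.

(5/8, 3/8, 0)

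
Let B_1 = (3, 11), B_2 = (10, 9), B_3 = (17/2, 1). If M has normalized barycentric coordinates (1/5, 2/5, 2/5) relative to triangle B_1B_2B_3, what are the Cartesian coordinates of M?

M = (1/5)·B_1 + (2/5)·B_2 + (2/5)·B_3.
x-coordinate: (1/5)·3 + (2/5)·10 + (2/5)·(17/2) = 8.
y-coordinate: (1/5)·11 + (2/5)·9 + (2/5)·1 = 31/5.

(8, 31/5)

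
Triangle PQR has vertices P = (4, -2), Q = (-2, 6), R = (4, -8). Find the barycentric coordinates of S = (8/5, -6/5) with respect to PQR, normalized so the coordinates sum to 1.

Signed area of the reference triangle: [PQR] = ½·(4·(6−(-8)) + (-2)·(-8−(-2)) + 4·(-2−6)) = ½·(56 + 12 − 32) = 18.
[SQR] = ½·((8/5)·(6−(-8)) + (-2)·(-8−(-6/5)) + 4·(-6/5−6)) = ½·(112/5 + 68/5 − 144/5) = 18/5, so the P-coordinate is (18/5)/18 = 1/5.
[PSR] = ½·(4·(-6/5−(-8)) + (8/5)·(-8−(-2)) + 4·(-2−(-6/5))) = ½·(136/5 − 48/5 − 16/5) = 36/5, so the Q-coordinate is 2/5.
[PQS] = ½·(4·(6−(-6/5)) + (-2)·(-6/5−(-2)) + (8/5)·(-2−6)) = ½·(144/5 − 8/5 − 64/5) = 36/5, so the R-coordinate is 2/5.

(1/5, 2/5, 2/5)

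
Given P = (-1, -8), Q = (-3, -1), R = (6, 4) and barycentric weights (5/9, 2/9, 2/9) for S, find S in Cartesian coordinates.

(1/9, -34/9)

S = (5/9)·P + (2/9)·Q + (2/9)·R.
x-coordinate: (5/9)·(-1) + (2/9)·(-3) + (2/9)·6 = 1/9.
y-coordinate: (5/9)·(-8) + (2/9)·(-1) + (2/9)·4 = -34/9.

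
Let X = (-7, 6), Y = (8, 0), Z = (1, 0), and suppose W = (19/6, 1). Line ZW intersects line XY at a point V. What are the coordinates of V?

Barycentric coordinates of W with respect to XYZ: (1/6, 1/2, 1/3).
On side XY the Z-coordinate is zero; dropping W's Z-weight 1/3 and renormalizing the remaining 1/6 : 1/2 gives weights 1/4, 3/4 on X, Y.
V = (1/4)·(-7, 6) + (3/4)·(8, 0) = (17/4, 3/2).

(17/4, 3/2)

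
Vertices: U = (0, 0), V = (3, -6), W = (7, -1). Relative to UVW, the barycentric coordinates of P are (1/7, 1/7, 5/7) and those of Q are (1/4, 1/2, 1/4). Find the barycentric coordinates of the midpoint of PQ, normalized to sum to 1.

Since both coordinate triples sum to 1, the midpoint's barycentrics are the componentwise average.
(1/7+1/4)/2 = 11/56; similarly 9/28 and 27/56.

(11/56, 9/28, 27/56)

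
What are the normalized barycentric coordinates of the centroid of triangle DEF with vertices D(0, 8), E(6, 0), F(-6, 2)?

The centroid is the average of the vertices, so each weight is 1/3.

(1/3, 1/3, 1/3)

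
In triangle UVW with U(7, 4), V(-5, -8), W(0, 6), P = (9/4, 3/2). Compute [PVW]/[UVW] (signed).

1/2

[UVW] = ½·(7·(-8−6) + (-5)·(6−4) + 0·(4−(-8))) = ½·(-98 − 10 + 0) = -54.
[PVW] = ½·((9/4)·(-8−6) + (-5)·(6−(3/2)) + 0·(3/2−(-8))) = ½·(-63/2 − 45/2 + 0) = -27, so the ratio is (-27)/(-54) = 1/2.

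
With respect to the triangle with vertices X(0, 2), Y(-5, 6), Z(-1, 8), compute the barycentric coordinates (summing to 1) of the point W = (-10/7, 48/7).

Signed area of the reference triangle: [XYZ] = ½·(0·(6−8) + (-5)·(8−2) + (-1)·(2−6)) = ½·(0 − 30 + 4) = -13.
[WYZ] = ½·((-10/7)·(6−8) + (-5)·(8−(48/7)) + (-1)·(48/7−6)) = ½·(20/7 − 40/7 − 6/7) = -13/7, so the X-coordinate is (-13/7)/(-13) = 1/7.
[XWZ] = ½·(0·(48/7−8) + (-10/7)·(8−2) + (-1)·(2−(48/7))) = ½·(0 − 60/7 + 34/7) = -13/7, so the Y-coordinate is 1/7.
[XYW] = ½·(0·(6−(48/7)) + (-5)·(48/7−2) + (-10/7)·(2−6)) = ½·(0 − 170/7 + 40/7) = -65/7, so the Z-coordinate is 5/7.

(1/7, 1/7, 5/7)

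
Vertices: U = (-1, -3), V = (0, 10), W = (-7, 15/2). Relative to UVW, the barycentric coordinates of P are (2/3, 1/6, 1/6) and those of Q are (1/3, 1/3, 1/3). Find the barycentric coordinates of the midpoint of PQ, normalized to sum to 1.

Since both coordinate triples sum to 1, the midpoint's barycentrics are the componentwise average.
(2/3+1/3)/2 = 1/2; similarly 1/4 and 1/4.

(1/2, 1/4, 1/4)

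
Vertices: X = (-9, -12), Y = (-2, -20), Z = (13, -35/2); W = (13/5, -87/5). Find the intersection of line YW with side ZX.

(17/3, -47/3)

Barycentric coordinates of W with respect to XYZ: (1/5, 2/5, 2/5).
On side ZX the Y-coordinate is zero; dropping W's Y-weight 2/5 and renormalizing the remaining 2/5 : 1/5 gives weights 2/3, 1/3 on Z, X.
V = (2/3)·(13, -35/2) + (1/3)·(-9, -12) = (17/3, -47/3).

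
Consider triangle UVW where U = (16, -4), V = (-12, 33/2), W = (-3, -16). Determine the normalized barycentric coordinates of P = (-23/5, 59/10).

Signed area of the reference triangle: [UVW] = ½·(16·(33/2−(-16)) + (-12)·(-16−(-4)) + (-3)·(-4−(33/2))) = ½·(520 + 144 + 123/2) = 1451/4.
[PVW] = ½·((-23/5)·(33/2−(-16)) + (-12)·(-16−(59/10)) + (-3)·(59/10−(33/2))) = ½·(-299/2 + 1314/5 + 159/5) = 1451/20, so the U-coordinate is (1451/20)/(1451/4) = 1/5.
[UPW] = ½·(16·(59/10−(-16)) + (-23/5)·(-16−(-4)) + (-3)·(-4−(59/10))) = ½·(1752/5 + 276/5 + 297/10) = 4353/20, so the V-coordinate is 3/5.
[UVP] = ½·(16·(33/2−(59/10)) + (-12)·(59/10−(-4)) + (-23/5)·(-4−(33/2))) = ½·(848/5 − 594/5 + 943/10) = 1451/20, so the W-coordinate is 1/5.

(1/5, 3/5, 1/5)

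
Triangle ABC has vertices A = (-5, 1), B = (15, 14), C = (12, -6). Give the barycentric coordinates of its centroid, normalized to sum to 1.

The centroid is the average of the vertices, so each weight is 1/3.

(1/3, 1/3, 1/3)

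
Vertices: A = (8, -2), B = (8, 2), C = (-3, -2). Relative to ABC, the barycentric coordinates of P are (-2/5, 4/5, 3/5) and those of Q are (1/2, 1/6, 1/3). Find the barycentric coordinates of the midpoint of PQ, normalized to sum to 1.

(1/20, 29/60, 7/15)

Since both coordinate triples sum to 1, the midpoint's barycentrics are the componentwise average.
(-2/5+1/2)/2 = 1/20; similarly 29/60 and 7/15.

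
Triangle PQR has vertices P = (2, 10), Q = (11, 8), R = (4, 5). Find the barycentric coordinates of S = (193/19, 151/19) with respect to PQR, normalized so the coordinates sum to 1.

Signed area of the reference triangle: [PQR] = ½·(2·(8−5) + 11·(5−10) + 4·(10−8)) = ½·(6 − 55 + 8) = -41/2.
[SQR] = ½·((193/19)·(8−5) + 11·(5−(151/19)) + 4·(151/19−8)) = ½·(579/19 − 616/19 − 4/19) = -41/38, so the P-coordinate is (-41/38)/(-41/2) = 1/19.
[PSR] = ½·(2·(151/19−5) + (193/19)·(5−10) + 4·(10−(151/19))) = ½·(112/19 − 965/19 + 156/19) = -697/38, so the Q-coordinate is 17/19.
[PQS] = ½·(2·(8−(151/19)) + 11·(151/19−10) + (193/19)·(10−8)) = ½·(2/19 − 429/19 + 386/19) = -41/38, so the R-coordinate is 1/19.

(1/19, 17/19, 1/19)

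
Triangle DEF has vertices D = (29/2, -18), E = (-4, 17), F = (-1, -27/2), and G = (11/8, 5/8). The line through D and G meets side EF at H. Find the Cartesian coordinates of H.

(-3, 41/6)

Barycentric coordinates of G with respect to DEF: (1/4, 1/2, 1/4).
On side EF the D-coordinate is zero; dropping G's D-weight 1/4 and renormalizing the remaining 1/2 : 1/4 gives weights 2/3, 1/3 on E, F.
H = (2/3)·(-4, 17) + (1/3)·(-1, -27/2) = (-3, 41/6).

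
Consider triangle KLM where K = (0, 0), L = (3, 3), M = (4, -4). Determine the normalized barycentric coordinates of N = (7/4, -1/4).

Signed area of the reference triangle: [KLM] = ½·(0·(3−(-4)) + 3·(-4−0) + 4·(0−3)) = ½·(0 − 12 − 12) = -12.
[NLM] = ½·((7/4)·(3−(-4)) + 3·(-4−(-1/4)) + 4·(-1/4−3)) = ½·(49/4 − 45/4 − 13) = -6, so the K-coordinate is (-6)/(-12) = 1/2.
[KNM] = ½·(0·(-1/4−(-4)) + (7/4)·(-4−0) + 4·(0−(-1/4))) = ½·(0 − 7 + 1) = -3, so the L-coordinate is 1/4.
[KLN] = ½·(0·(3−(-1/4)) + 3·(-1/4−0) + (7/4)·(0−3)) = ½·(0 − 3/4 − 21/4) = -3, so the M-coordinate is 1/4.
Check: 1/2 + 1/4 + 1/4 = 1.

(1/2, 1/4, 1/4)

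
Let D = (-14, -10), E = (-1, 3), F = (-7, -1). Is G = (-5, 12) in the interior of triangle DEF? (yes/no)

Barycentric coordinates of G: (-35/13, -73/26, 13/2).
The three coordinates are negative, negative, positive; a point is interior exactly when all three are positive.

no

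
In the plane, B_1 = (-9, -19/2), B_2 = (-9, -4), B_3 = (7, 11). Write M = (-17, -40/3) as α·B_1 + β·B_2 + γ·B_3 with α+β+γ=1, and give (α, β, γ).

Signed area of the reference triangle: [B_1B_2B_3] = ½·((-9)·(-4−11) + (-9)·(11−(-19/2)) + 7·(-19/2−(-4))) = ½·(135 − 369/2 − 77/2) = -44.
[MB_2B_3] = ½·((-17)·(-4−11) + (-9)·(11−(-40/3)) + 7·(-40/3−(-4))) = ½·(255 − 219 − 196/3) = -44/3, so the B_1-coordinate is (-44/3)/(-44) = 1/3.
[B_1MB_3] = ½·((-9)·(-40/3−11) + (-17)·(11−(-19/2)) + 7·(-19/2−(-40/3))) = ½·(219 − 697/2 + 161/6) = -154/3, so the B_2-coordinate is 7/6.
[B_1B_2M] = ½·((-9)·(-4−(-40/3)) + (-9)·(-40/3−(-19/2)) + (-17)·(-19/2−(-4))) = ½·(-84 + 69/2 + 187/2) = 22, so the B_3-coordinate is -1/2.

(1/3, 7/6, -1/2)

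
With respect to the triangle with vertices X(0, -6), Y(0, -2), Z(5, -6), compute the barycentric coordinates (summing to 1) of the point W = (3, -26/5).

(1/5, 1/5, 3/5)

Signed area of the reference triangle: [XYZ] = ½·(0·(-2−(-6)) + 0·(-6−(-6)) + 5·(-6−(-2))) = ½·(0 + 0 − 20) = -10.
[WYZ] = ½·(3·(-2−(-6)) + 0·(-6−(-26/5)) + 5·(-26/5−(-2))) = ½·(12 + 0 − 16) = -2, so the X-coordinate is (-2)/(-10) = 1/5.
[XWZ] = ½·(0·(-26/5−(-6)) + 3·(-6−(-6)) + 5·(-6−(-26/5))) = ½·(0 + 0 − 4) = -2, so the Y-coordinate is 1/5.
[XYW] = ½·(0·(-2−(-26/5)) + 0·(-26/5−(-6)) + 3·(-6−(-2))) = ½·(0 + 0 − 12) = -6, so the Z-coordinate is 3/5.
Check: 1/5 + 1/5 + 3/5 = 1.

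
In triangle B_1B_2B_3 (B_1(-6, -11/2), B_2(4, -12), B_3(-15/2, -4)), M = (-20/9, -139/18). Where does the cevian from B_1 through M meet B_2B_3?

(-7/4, -8)

Barycentric coordinates of M with respect to B_1B_2B_3: (1/9, 4/9, 4/9).
On side B_2B_3 the B_1-coordinate is zero; dropping M's B_1-weight 1/9 and renormalizing the remaining 4/9 : 4/9 gives weights 1/2, 1/2 on B_2, B_3.
N = (1/2)·(4, -12) + (1/2)·(-15/2, -4) = (-7/4, -8).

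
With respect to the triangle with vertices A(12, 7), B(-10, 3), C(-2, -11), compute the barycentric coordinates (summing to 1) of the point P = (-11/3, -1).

(1/6, 1/2, 1/3)

Signed area of the reference triangle: [ABC] = ½·(12·(3−(-11)) + (-10)·(-11−7) + (-2)·(7−3)) = ½·(168 + 180 − 8) = 170.
[PBC] = ½·((-11/3)·(3−(-11)) + (-10)·(-11−(-1)) + (-2)·(-1−3)) = ½·(-154/3 + 100 + 8) = 85/3, so the A-coordinate is (85/3)/170 = 1/6.
[APC] = ½·(12·(-1−(-11)) + (-11/3)·(-11−7) + (-2)·(7−(-1))) = ½·(120 + 66 − 16) = 85, so the B-coordinate is 1/2.
[ABP] = ½·(12·(3−(-1)) + (-10)·(-1−7) + (-11/3)·(7−3)) = ½·(48 + 80 − 44/3) = 170/3, so the C-coordinate is 1/3.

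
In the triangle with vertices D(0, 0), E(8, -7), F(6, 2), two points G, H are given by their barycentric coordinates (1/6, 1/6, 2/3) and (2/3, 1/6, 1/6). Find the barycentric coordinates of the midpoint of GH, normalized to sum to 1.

Since both coordinate triples sum to 1, the midpoint's barycentrics are the componentwise average.
(1/6+2/3)/2 = 5/12; similarly 1/6 and 5/12.

(5/12, 1/6, 5/12)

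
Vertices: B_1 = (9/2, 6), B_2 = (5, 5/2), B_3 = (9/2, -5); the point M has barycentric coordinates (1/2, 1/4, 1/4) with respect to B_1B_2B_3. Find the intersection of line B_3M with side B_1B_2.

(14/3, 29/6)

Line B_3M meets B_1B_2 where the B_3-coordinate vanishes; zeroing M's B_3-weight and renormalizing leaves B_1, B_2-weights 1/2 : 1/4 → (2/3, 1/3).
So N = (2/3)·B_1 + (1/3)·B_2 = (14/3, 29/6).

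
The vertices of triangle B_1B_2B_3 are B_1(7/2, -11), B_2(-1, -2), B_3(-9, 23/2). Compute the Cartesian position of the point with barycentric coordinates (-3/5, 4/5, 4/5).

M = (-3/5)·B_1 + (4/5)·B_2 + (4/5)·B_3.
x-coordinate: (-3/5)·(7/2) + (4/5)·(-1) + (4/5)·(-9) = -101/10.
y-coordinate: (-3/5)·(-11) + (4/5)·(-2) + (4/5)·(23/2) = 71/5.

(-101/10, 71/5)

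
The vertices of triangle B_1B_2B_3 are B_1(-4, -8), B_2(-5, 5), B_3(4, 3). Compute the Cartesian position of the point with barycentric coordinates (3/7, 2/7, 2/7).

(-2, -8/7)

M = (3/7)·B_1 + (2/7)·B_2 + (2/7)·B_3.
x-coordinate: (3/7)·(-4) + (2/7)·(-5) + (2/7)·4 = -2.
y-coordinate: (3/7)·(-8) + (2/7)·5 + (2/7)·3 = -8/7.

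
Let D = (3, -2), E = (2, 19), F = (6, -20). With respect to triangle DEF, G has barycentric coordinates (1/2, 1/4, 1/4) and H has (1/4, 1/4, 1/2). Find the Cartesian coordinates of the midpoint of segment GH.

(31/8, -7/2)

Barycentric coordinates of the midpoint are the average: (3/8, 1/4, 3/8).
Converting: (3/8)·D + (1/4)·E + (3/8)·F = (31/8, -7/2).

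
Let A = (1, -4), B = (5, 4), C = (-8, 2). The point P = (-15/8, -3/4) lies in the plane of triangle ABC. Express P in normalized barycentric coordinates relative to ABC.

Signed area of the reference triangle: [ABC] = ½·(1·(4−2) + 5·(2−(-4)) + (-8)·(-4−4)) = ½·(2 + 30 + 64) = 48.
[PBC] = ½·((-15/8)·(4−2) + 5·(2−(-3/4)) + (-8)·(-3/4−4)) = ½·(-15/4 + 55/4 + 38) = 24, so the A-coordinate is 24/48 = 1/2.
[APC] = ½·(1·(-3/4−2) + (-15/8)·(2−(-4)) + (-8)·(-4−(-3/4))) = ½·(-11/4 − 45/4 + 26) = 6, so the B-coordinate is 1/8.
[ABP] = ½·(1·(4−(-3/4)) + 5·(-3/4−(-4)) + (-15/8)·(-4−4)) = ½·(19/4 + 65/4 + 15) = 18, so the C-coordinate is 3/8.

(1/2, 1/8, 3/8)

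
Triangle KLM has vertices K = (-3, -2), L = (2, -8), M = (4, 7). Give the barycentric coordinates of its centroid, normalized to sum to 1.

(1/3, 1/3, 1/3)

The centroid is the average of the vertices, so each weight is 1/3.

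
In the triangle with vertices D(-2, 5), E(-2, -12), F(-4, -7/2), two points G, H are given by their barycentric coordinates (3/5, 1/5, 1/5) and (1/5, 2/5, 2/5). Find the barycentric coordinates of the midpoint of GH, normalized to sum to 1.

Since both coordinate triples sum to 1, the midpoint's barycentrics are the componentwise average.
(3/5+1/5)/2 = 2/5; similarly 3/10 and 3/10.

(2/5, 3/10, 3/10)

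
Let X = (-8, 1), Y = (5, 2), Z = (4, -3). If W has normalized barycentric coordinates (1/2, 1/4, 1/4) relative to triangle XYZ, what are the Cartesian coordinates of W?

W = (1/2)·X + (1/4)·Y + (1/4)·Z.
x-coordinate: (1/2)·(-8) + (1/4)·5 + (1/4)·4 = -7/4.
y-coordinate: (1/2)·1 + (1/4)·2 + (1/4)·(-3) = 1/4.

(-7/4, 1/4)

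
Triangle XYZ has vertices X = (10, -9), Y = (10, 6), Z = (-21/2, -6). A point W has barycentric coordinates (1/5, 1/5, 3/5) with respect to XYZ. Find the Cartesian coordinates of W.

(-23/10, -21/5)

W = (1/5)·X + (1/5)·Y + (3/5)·Z.
x-coordinate: (1/5)·10 + (1/5)·10 + (3/5)·(-21/2) = -23/10.
y-coordinate: (1/5)·(-9) + (1/5)·6 + (3/5)·(-6) = -21/5.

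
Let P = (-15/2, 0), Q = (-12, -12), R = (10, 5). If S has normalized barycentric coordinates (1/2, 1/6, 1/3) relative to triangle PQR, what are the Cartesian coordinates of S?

(-29/12, -1/3)

S = (1/2)·P + (1/6)·Q + (1/3)·R.
x-coordinate: (1/2)·(-15/2) + (1/6)·(-12) + (1/3)·10 = -29/12.
y-coordinate: (1/2)·0 + (1/6)·(-12) + (1/3)·5 = -1/3.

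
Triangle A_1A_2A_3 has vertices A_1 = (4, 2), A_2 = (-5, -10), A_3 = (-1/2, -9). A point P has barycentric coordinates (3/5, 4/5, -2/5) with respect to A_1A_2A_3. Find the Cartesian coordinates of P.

(-7/5, -16/5)

P = (3/5)·A_1 + (4/5)·A_2 + (-2/5)·A_3.
x-coordinate: (3/5)·4 + (4/5)·(-5) + (-2/5)·(-1/2) = -7/5.
y-coordinate: (3/5)·2 + (4/5)·(-10) + (-2/5)·(-9) = -16/5.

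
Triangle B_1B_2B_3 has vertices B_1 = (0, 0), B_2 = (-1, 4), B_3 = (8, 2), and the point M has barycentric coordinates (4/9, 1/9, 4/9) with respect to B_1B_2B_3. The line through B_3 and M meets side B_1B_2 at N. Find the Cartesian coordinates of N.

Line B_3M meets B_1B_2 where the B_3-coordinate vanishes; zeroing M's B_3-weight and renormalizing leaves B_1, B_2-weights 4/9 : 1/9 → (4/5, 1/5).
So N = (4/5)·B_1 + (1/5)·B_2 = (-1/5, 4/5).

(-1/5, 4/5)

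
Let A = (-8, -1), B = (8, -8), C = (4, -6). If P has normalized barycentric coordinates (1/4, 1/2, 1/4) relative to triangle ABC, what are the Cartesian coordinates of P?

(3, -23/4)

P = (1/4)·A + (1/2)·B + (1/4)·C.
x-coordinate: (1/4)·(-8) + (1/2)·8 + (1/4)·4 = 3.
y-coordinate: (1/4)·(-1) + (1/2)·(-8) + (1/4)·(-6) = -23/4.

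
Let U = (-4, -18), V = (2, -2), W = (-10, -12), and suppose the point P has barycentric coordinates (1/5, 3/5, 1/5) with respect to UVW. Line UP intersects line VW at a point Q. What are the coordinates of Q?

Line UP meets VW where the U-coordinate vanishes; zeroing P's U-weight and renormalizing leaves V, W-weights 3/5 : 1/5 → (3/4, 1/4).
So Q = (3/4)·V + (1/4)·W = (-1, -9/2).

(-1, -9/2)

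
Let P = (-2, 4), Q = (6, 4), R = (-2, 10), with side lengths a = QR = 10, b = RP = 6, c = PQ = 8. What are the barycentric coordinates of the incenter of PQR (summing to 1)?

The incenter has barycentric coordinates proportional to the opposite side lengths: (10 : 6 : 8).
Normalizing by 10+6+8 = 24 gives (5/12, 1/4, 1/3).

(5/12, 1/4, 1/3)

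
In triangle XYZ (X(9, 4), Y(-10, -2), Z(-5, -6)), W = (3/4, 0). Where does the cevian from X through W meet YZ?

Barycentric coordinates of W with respect to XYZ: (1/2, 1/4, 1/4).
On side YZ the X-coordinate is zero; dropping W's X-weight 1/2 and renormalizing the remaining 1/4 : 1/4 gives weights 1/2, 1/2 on Y, Z.
V = (1/2)·(-10, -2) + (1/2)·(-5, -6) = (-15/2, -4).

(-15/2, -4)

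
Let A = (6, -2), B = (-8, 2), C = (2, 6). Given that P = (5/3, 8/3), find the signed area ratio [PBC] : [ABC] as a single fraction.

[ABC] = ½·(6·(2−6) + (-8)·(6−(-2)) + 2·(-2−2)) = ½·(-24 − 64 − 8) = -48.
[PBC] = ½·((5/3)·(2−6) + (-8)·(6−(8/3)) + 2·(8/3−2)) = ½·(-20/3 − 80/3 + 4/3) = -16, so the ratio is (-16)/(-48) = 1/3.

1/3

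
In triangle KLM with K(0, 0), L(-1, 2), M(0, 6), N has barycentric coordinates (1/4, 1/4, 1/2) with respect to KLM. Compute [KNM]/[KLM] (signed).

1/4

The signed ratio [KNM]/[KLM] equals the barycentric coordinate of N at vertex L, which is 1/4.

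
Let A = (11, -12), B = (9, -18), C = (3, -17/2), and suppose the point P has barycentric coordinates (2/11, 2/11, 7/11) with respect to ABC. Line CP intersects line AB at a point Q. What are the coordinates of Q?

(10, -15)

Line CP meets AB where the C-coordinate vanishes; zeroing P's C-weight and renormalizing leaves A, B-weights 2/11 : 2/11 → (1/2, 1/2).
So Q = (1/2)·A + (1/2)·B = (10, -15).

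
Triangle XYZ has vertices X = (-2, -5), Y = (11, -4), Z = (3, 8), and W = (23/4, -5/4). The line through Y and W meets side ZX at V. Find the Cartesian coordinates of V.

Barycentric coordinates of W with respect to XYZ: (1/4, 1/2, 1/4).
On side ZX the Y-coordinate is zero; dropping W's Y-weight 1/2 and renormalizing the remaining 1/4 : 1/4 gives weights 1/2, 1/2 on Z, X.
V = (1/2)·(3, 8) + (1/2)·(-2, -5) = (1/2, 3/2).

(1/2, 3/2)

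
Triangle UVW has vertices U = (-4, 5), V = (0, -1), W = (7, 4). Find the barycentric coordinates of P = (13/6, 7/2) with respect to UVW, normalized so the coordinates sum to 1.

(1/3, 1/6, 1/2)

Signed area of the reference triangle: [UVW] = ½·((-4)·(-1−4) + 0·(4−5) + 7·(5−(-1))) = ½·(20 + 0 + 42) = 31.
[PVW] = ½·((13/6)·(-1−4) + 0·(4−(7/2)) + 7·(7/2−(-1))) = ½·(-65/6 + 0 + 63/2) = 31/3, so the U-coordinate is (31/3)/31 = 1/3.
[UPW] = ½·((-4)·(7/2−4) + (13/6)·(4−5) + 7·(5−(7/2))) = ½·(2 − 13/6 + 21/2) = 31/6, so the V-coordinate is 1/6.
[UVP] = ½·((-4)·(-1−(7/2)) + 0·(7/2−5) + (13/6)·(5−(-1))) = ½·(18 + 0 + 13) = 31/2, so the W-coordinate is 1/2.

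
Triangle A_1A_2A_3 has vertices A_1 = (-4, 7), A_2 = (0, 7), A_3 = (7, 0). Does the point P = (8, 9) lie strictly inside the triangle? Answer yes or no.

Barycentric coordinates of P: (-5/2, 53/14, -2/7).
The three coordinates are negative, positive, negative; a point is interior exactly when all three are positive.

no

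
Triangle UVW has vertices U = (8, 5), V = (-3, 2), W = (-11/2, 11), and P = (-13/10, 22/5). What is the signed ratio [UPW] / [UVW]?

3/5

[UVW] = ½·(8·(2−11) + (-3)·(11−5) + (-11/2)·(5−2)) = ½·(-72 − 18 − 33/2) = -213/4.
[UPW] = ½·(8·(22/5−11) + (-13/10)·(11−5) + (-11/2)·(5−(22/5))) = ½·(-264/5 − 39/5 − 33/10) = -639/20, so the ratio is (-639/20)/(-213/4) = 3/5.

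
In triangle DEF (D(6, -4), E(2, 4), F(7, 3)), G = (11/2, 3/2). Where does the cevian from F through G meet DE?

Barycentric coordinates of G with respect to DEF: (1/4, 1/4, 1/2).
On side DE the F-coordinate is zero; dropping G's F-weight 1/2 and renormalizing the remaining 1/4 : 1/4 gives weights 1/2, 1/2 on D, E.
H = (1/2)·(6, -4) + (1/2)·(2, 4) = (4, 0).

(4, 0)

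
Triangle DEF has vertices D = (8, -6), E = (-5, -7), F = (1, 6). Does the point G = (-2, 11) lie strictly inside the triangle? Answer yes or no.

Barycentric coordinates of G: (-69/163, 1/163, 231/163).
The three coordinates are negative, positive, positive; a point is interior exactly when all three are positive.

no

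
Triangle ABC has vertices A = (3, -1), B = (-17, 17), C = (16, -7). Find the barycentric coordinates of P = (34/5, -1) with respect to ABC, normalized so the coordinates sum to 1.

(1/5, 1/5, 3/5)

Signed area of the reference triangle: [ABC] = ½·(3·(17−(-7)) + (-17)·(-7−(-1)) + 16·(-1−17)) = ½·(72 + 102 − 288) = -57.
[PBC] = ½·((34/5)·(17−(-7)) + (-17)·(-7−(-1)) + 16·(-1−17)) = ½·(816/5 + 102 − 288) = -57/5, so the A-coordinate is (-57/5)/(-57) = 1/5.
[APC] = ½·(3·(-1−(-7)) + (34/5)·(-7−(-1)) + 16·(-1−(-1))) = ½·(18 − 204/5 + 0) = -57/5, so the B-coordinate is 1/5.
[ABP] = ½·(3·(17−(-1)) + (-17)·(-1−(-1)) + (34/5)·(-1−17)) = ½·(54 + 0 − 612/5) = -171/5, so the C-coordinate is 3/5.
Check: 1/5 + 1/5 + 3/5 = 1.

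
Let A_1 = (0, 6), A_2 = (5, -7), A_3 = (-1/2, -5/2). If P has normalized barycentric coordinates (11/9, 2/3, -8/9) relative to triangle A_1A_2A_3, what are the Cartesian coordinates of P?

(34/9, 44/9)

P = (11/9)·A_1 + (2/3)·A_2 + (-8/9)·A_3.
x-coordinate: (11/9)·0 + (2/3)·5 + (-8/9)·(-1/2) = 34/9.
y-coordinate: (11/9)·6 + (2/3)·(-7) + (-8/9)·(-5/2) = 44/9.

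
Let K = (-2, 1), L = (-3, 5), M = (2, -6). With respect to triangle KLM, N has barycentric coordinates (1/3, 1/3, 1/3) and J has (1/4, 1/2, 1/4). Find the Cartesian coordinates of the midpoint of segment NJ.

Barycentric coordinates of the midpoint are the average: (7/24, 5/12, 7/24).
Converting: (7/24)·K + (5/12)·L + (7/24)·M = (-5/4, 5/8).

(-5/4, 5/8)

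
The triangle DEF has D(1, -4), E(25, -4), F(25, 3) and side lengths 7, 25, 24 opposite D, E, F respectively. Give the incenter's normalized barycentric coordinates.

The incenter has barycentric coordinates proportional to the opposite side lengths: (7 : 25 : 24).
Normalizing by 7+25+24 = 56 gives (1/8, 25/56, 3/7).

(1/8, 25/56, 3/7)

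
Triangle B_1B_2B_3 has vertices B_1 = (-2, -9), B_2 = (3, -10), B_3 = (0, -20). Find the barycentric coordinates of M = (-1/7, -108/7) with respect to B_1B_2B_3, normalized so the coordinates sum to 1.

Signed area of the reference triangle: [B_1B_2B_3] = ½·((-2)·(-10−(-20)) + 3·(-20−(-9)) + 0·(-9−(-10))) = ½·(-20 − 33 + 0) = -53/2.
[MB_2B_3] = ½·((-1/7)·(-10−(-20)) + 3·(-20−(-108/7)) + 0·(-108/7−(-10))) = ½·(-10/7 − 96/7 + 0) = -53/7, so the B_1-coordinate is (-53/7)/(-53/2) = 2/7.
[B_1MB_3] = ½·((-2)·(-108/7−(-20)) + (-1/7)·(-20−(-9)) + 0·(-9−(-108/7))) = ½·(-64/7 + 11/7 + 0) = -53/14, so the B_2-coordinate is 1/7.
[B_1B_2M] = ½·((-2)·(-10−(-108/7)) + 3·(-108/7−(-9)) + (-1/7)·(-9−(-10))) = ½·(-76/7 − 135/7 − 1/7) = -106/7, so the B_3-coordinate is 4/7.
Check: 2/7 + 1/7 + 4/7 = 1.

(2/7, 1/7, 4/7)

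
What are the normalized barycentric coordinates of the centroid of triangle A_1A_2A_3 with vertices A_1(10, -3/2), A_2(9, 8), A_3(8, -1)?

The centroid is the average of the vertices, so each weight is 1/3.

(1/3, 1/3, 1/3)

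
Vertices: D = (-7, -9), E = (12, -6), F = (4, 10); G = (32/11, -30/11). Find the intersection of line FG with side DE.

Barycentric coordinates of G with respect to DEF: (4/11, 4/11, 3/11).
On side DE the F-coordinate is zero; dropping G's F-weight 3/11 and renormalizing the remaining 4/11 : 4/11 gives weights 1/2, 1/2 on D, E.
H = (1/2)·(-7, -9) + (1/2)·(12, -6) = (5/2, -15/2).

(5/2, -15/2)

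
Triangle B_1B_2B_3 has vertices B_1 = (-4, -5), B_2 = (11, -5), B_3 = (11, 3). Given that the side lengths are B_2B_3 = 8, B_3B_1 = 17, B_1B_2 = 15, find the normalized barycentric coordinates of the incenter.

The incenter has barycentric coordinates proportional to the opposite side lengths: (8 : 17 : 15).
Normalizing by 8+17+15 = 40 gives (1/5, 17/40, 3/8).

(1/5, 17/40, 3/8)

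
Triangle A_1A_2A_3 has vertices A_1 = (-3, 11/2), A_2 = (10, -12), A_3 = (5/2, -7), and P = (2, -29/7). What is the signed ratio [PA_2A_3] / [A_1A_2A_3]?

[A_1A_2A_3] = ½·((-3)·(-12−(-7)) + 10·(-7−(11/2)) + (5/2)·(11/2−(-12))) = ½·(15 − 125 + 175/4) = -265/8.
[PA_2A_3] = ½·(2·(-12−(-7)) + 10·(-7−(-29/7)) + (5/2)·(-29/7−(-12))) = ½·(-10 − 200/7 + 275/14) = -265/28, so the ratio is (-265/28)/(-265/8) = 2/7.

2/7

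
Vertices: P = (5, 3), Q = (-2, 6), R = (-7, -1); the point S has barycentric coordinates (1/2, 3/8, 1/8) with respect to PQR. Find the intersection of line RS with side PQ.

Line RS meets PQ where the R-coordinate vanishes; zeroing S's R-weight and renormalizing leaves P, Q-weights 1/2 : 3/8 → (4/7, 3/7).
So T = (4/7)·P + (3/7)·Q = (2, 30/7).

(2, 30/7)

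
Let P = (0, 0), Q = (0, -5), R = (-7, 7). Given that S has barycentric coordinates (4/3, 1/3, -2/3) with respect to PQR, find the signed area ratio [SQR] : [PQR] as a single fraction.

4/3

The signed ratio [SQR]/[PQR] equals the barycentric coordinate of S at vertex P, which is 4/3.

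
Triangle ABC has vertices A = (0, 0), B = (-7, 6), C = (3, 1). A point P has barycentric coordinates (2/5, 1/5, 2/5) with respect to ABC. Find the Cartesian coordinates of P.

P = (2/5)·A + (1/5)·B + (2/5)·C.
x-coordinate: (2/5)·0 + (1/5)·(-7) + (2/5)·3 = -1/5.
y-coordinate: (2/5)·0 + (1/5)·6 + (2/5)·1 = 8/5.

(-1/5, 8/5)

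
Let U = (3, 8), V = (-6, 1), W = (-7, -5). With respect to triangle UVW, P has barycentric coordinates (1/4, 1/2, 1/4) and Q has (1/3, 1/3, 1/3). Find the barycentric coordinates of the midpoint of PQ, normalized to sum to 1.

Since both coordinate triples sum to 1, the midpoint's barycentrics are the componentwise average.
(1/4+1/3)/2 = 7/24; similarly 5/12 and 7/24.

(7/24, 5/12, 7/24)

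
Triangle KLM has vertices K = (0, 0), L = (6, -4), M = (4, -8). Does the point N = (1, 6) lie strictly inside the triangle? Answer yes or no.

no

Barycentric coordinates of N: (5/4, 1, -5/4).
The three coordinates are positive, positive, negative; a point is interior exactly when all three are positive.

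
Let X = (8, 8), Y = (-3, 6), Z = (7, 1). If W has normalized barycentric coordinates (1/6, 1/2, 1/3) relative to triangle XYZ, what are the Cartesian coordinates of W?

(13/6, 14/3)

W = (1/6)·X + (1/2)·Y + (1/3)·Z.
x-coordinate: (1/6)·8 + (1/2)·(-3) + (1/3)·7 = 13/6.
y-coordinate: (1/6)·8 + (1/2)·6 + (1/3)·1 = 14/3.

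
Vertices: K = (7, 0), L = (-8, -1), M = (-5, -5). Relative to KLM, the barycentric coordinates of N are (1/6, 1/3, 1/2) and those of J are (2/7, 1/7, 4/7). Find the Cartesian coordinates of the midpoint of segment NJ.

(-3, -35/12)

Barycentric coordinates of the midpoint are the average: (19/84, 5/21, 15/28).
Converting: (19/84)·K + (5/21)·L + (15/28)·M = (-3, -35/12).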